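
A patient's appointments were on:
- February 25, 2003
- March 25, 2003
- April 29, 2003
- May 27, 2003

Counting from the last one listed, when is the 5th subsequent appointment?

Every date is a Tuesday; gaps 28, 35, 28 days.
Each is the last Tuesday of its month (at least one falls on the 29th or later, ruling out '4th Tuesday').
June 2003 ends with Tuesday June 24, 2003.
July 2003 ends with Tuesday July 29, 2003.
Last Tuesday of August 2003: August 26, 2003.
Last Tuesday of September 2003: September 30, 2003.
Last Tuesday of October 2003: October 28, 2003.

October 28, 2003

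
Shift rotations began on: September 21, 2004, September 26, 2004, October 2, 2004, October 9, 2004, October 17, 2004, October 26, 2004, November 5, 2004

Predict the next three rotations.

November 16, 2004; November 28, 2004; December 11, 2004

Gaps: 5, 6, 7, 8, 9, 10 days — each gap is 1 larger than the previous one.
Next gap: 11 days. November 5, 2004 + 11 days = November 16, 2004.
Next gap: 12 days. November 16, 2004 + 12 days = November 28, 2004.
Next gap: 13 days. November 28, 2004 + 13 days = December 11, 2004.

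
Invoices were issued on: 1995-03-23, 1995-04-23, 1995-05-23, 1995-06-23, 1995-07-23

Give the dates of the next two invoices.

The day-of-month is always 23 (31, 30, 31, 30 days between events).
So this recurs on the 23rd of each month.
Next: August 1995 → 1995-08-23.
September 1995: 1995-09-23.

1995-08-23, 1995-09-23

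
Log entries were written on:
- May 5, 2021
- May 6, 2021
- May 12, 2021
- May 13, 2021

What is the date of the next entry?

The gap pattern 1, 6, 1 repeats every 2 events.
These are the Wednesdays and Thursdays of each week.
Next Wednesday: May 19, 2021.

May 19, 2021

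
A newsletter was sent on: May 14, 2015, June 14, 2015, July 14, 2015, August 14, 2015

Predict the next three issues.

September 14, 2015; October 14, 2015; November 14, 2015

Each date is the 14th; the gaps (31, 30, 31) track the month lengths.
The rule is the 14th of each month.
Next: September 2015 → September 14, 2015.
Next: October 2015 → October 14, 2015.
November 2015: November 14, 2015.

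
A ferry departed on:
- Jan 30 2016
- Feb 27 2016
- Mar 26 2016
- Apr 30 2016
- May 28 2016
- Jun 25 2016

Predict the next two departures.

Jul 30 2016, Aug 27 2016

These are Saturdays with 28, 28, 35, 28, 28-day gaps.
Each is the final Saturday of its month — Jan 30 2016 is past the 28th, so '4th Saturday' doesn't fit.
July 2016 ends with Saturday Jul 30 2016.
Last Saturday of August 2016: Aug 27 2016.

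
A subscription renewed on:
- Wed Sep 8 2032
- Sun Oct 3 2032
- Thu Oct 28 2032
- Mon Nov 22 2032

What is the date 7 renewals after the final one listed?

Gaps between consecutive events: 25, 25, 25 days — a constant 25-day interval.
Mon Nov 22 2032 + 25 days = Fri Dec 17 2032.
Fri Dec 17 2032 + 25 days = Tue Jan 11 2033.
Tue Jan 11 2033 + 25 days = Sat Feb 5 2033.
Sat Feb 5 2033 + 25 days = Wed Mar 2 2033.
Wed Mar 2 2033 + 25 days = Sun Mar 27 2033.
Sun Mar 27 2033 + 25 days = Thu Apr 21 2033.
Thu Apr 21 2033 + 25 days = Mon May 16 2033.

Mon May 16 2033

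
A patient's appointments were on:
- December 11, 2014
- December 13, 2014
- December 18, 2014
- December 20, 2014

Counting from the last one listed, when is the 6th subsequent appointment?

January 10, 2015

Gaps: 2, 5, 2 days — not constant, but cyclic with period 2.
The events fall on every Thursday and Saturday.
Next Thursday: December 25, 2014.
The following Saturday is December 27, 2014.
Next Thursday: January 1, 2015.
Next Saturday: January 3, 2015.
The following Thursday is January 8, 2015.
Next Saturday: January 10, 2015.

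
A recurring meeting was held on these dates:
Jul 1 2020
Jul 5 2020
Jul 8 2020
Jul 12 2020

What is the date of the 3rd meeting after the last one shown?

Jul 22 2020

Gaps: 4, 3, 4 days — not constant, but cyclic with period 2.
The events fall on every Wednesday and Sunday.
Next Wednesday: Jul 15 2020.
Next Sunday: Jul 19 2020.
The following Wednesday is Jul 22 2020.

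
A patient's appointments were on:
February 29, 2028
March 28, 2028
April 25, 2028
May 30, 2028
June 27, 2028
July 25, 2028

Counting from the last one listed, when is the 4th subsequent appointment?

All Tuesdays; the gaps (28, 28, 35, 28, 28) vary with month length.
This is the last Tuesday of each month.
August 2028 ends with Tuesday August 29, 2028.
September 2028 ends with Tuesday September 26, 2028.
October 2028 ends with Tuesday October 31, 2028.
November 2028 ends with Tuesday November 28, 2028.

November 28, 2028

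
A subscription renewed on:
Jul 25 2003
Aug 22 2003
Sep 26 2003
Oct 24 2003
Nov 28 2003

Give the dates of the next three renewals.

Gaps: 28, 35, 28, 35 days — a mix of 28 and 35. Every date is a Friday.
Each is the 4th Friday of its month.
December 2003 — 4th Friday is Dec 26 2003.
January 2004 — 4th Friday is Jan 23 2004.
February 2004 — 4th Friday is Feb 27 2004.

Dec 26 2003, Jan 23 2004, Feb 27 2004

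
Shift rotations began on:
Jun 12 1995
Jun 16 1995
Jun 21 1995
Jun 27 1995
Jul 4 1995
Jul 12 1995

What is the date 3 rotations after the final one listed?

Intervals are 4, 5, 6, 7, 8 days — an arithmetic progression with common difference 1.
Next gap: 9 days. Jul 12 1995 + 9 days = Jul 21 1995.
Next gap: 10 days. Jul 21 1995 + 10 days = Jul 31 1995.
Next gap: 11 days. Jul 31 1995 + 11 days = Aug 11 1995.

Aug 11 1995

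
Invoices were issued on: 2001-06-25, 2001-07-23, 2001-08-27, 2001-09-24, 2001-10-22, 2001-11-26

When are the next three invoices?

2001-12-24, 2002-01-28, 2002-02-25

All dates are Mondays, 28, 35, 28, 28, 35 days apart.
Specifically, the 4th Monday of each month.
December 2001 — 4th Monday is 2001-12-24.
January 2002 — 4th Monday is 2002-01-28.
4th Monday of February 2002: 2002-02-25.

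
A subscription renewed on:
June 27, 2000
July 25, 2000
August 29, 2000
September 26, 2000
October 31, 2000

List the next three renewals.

November 28, 2000; December 26, 2000; January 30, 2001

These are Tuesdays with 28, 35, 28, 35-day gaps.
Each is the final Tuesday of its month — August 29, 2000 is past the 28th, so '4th Tuesday' doesn't fit.
November 2000 ends with Tuesday November 28, 2000.
Last Tuesday of December 2000: December 26, 2000.
Last Tuesday of January 2001: January 30, 2001.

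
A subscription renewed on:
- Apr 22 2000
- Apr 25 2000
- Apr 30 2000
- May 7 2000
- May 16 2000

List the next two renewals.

May 27 2000, Jun 9 2000

Intervals are 3, 5, 7, 9 days — an arithmetic progression with common difference 2.
Next gap: 11 days. May 16 2000 + 11 days = May 27 2000.
Next gap: 13 days. May 27 2000 + 13 days = Jun 9 2000.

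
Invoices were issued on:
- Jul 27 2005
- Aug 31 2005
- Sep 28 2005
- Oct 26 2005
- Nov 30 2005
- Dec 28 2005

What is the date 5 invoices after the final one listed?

All Wednesdays; the gaps (35, 28, 28, 35, 28) vary with month length.
This is the last Wednesday of each month.
January 2006 ends with Wednesday Jan 25 2006.
February 2006 ends with Wednesday Feb 22 2006.
Last Wednesday of March 2006: Mar 29 2006.
Last Wednesday of April 2006: Apr 26 2006.
Last Wednesday of May 2006: May 31 2006.

May 31 2006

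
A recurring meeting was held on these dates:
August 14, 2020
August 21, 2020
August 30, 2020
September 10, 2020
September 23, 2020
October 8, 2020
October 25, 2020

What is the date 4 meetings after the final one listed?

January 21, 2021

Intervals are 7, 9, 11, 13, 15, 17 days — an arithmetic progression with common difference 2.
Next gap: 19 days. October 25, 2020 + 19 days = November 13, 2020.
Next gap: 21 days. November 13, 2020 + 21 days = December 4, 2020.
Next gap: 23 days. December 4, 2020 + 23 days = December 27, 2020.
Next gap: 25 days. December 27, 2020 + 25 days = January 21, 2021.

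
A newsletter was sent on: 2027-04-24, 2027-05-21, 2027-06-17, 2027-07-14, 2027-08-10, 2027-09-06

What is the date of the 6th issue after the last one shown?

2028-02-15

Gaps between consecutive events: 27, 27, 27, 27, 27 days — a constant 27-day interval.
2027-09-06 + 27 days = 2027-10-03.
2027-10-03 + 27 days = 2027-10-30.
2027-10-30 + 27 days = 2027-11-26.
2027-11-26 + 27 days = 2027-12-23.
2027-12-23 + 27 days = 2028-01-19.
2028-01-19 + 27 days = 2028-02-15.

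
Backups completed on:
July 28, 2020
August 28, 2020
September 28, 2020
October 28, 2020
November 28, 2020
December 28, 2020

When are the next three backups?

January 28, 2021; February 28, 2021; March 28, 2021

The day-of-month is always 28 (31, 31, 30, 31, 30 days between events).
So this recurs on the 28th of each month.
January 2021: January 28, 2021.
February 2021: February 28, 2021.
March 2021: March 28, 2021.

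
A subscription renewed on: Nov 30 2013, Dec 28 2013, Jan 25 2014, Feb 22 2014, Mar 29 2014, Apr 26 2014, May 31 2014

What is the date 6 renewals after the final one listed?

These are Saturdays with 28, 28, 28, 35, 28, 35-day gaps.
Each is the final Saturday of its month — Nov 30 2013 is past the 28th, so '4th Saturday' doesn't fit.
June 2014 ends with Saturday Jun 28 2014.
July 2014 ends with Saturday Jul 26 2014.
Last Saturday of August 2014: Aug 30 2014.
September 2014 ends with Saturday Sep 27 2014.
Last Saturday of October 2014: Oct 25 2014.
November 2014 ends with Saturday Nov 29 2014.

Nov 29 2014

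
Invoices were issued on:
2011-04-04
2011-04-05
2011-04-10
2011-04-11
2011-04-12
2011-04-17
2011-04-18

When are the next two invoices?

Gaps: 1, 5, 1, 1, 5, 1 days — not constant, but cyclic with period 3.
The events fall on every Monday, Tuesday and Sunday.
Next Tuesday: 2011-04-19.
The following Sunday is 2011-04-24.

2011-04-19, 2011-04-24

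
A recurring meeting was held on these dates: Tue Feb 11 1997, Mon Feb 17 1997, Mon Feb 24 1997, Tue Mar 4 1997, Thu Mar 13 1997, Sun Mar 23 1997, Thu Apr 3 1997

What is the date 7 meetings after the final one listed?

Gaps: 6, 7, 8, 9, 10, 11 days — each gap is 1 larger than the previous one.
Next gap: 12 days. Thu Apr 3 1997 + 12 days = Tue Apr 15 1997.
Next gap: 13 days. Tue Apr 15 1997 + 13 days = Mon Apr 28 1997.
Next gap: 14 days. Mon Apr 28 1997 + 14 days = Mon May 12 1997.
Next gap: 15 days. Mon May 12 1997 + 15 days = Tue May 27 1997.
Next gap: 16 days. Tue May 27 1997 + 16 days = Thu Jun 12 1997.
Next gap: 17 days. Thu Jun 12 1997 + 17 days = Sun Jun 29 1997.
Next gap: 18 days. Sun Jun 29 1997 + 18 days = Thu Jul 17 1997.

Thu Jul 17 1997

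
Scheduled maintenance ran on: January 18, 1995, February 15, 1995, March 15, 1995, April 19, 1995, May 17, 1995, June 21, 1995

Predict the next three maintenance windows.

July 19, 1995; August 16, 1995; September 20, 1995

Gaps: 28, 28, 35, 28, 35 days — a mix of 28 and 35. Every date is a Wednesday.
Each is the 3rd Wednesday of its month.
July 1995 — 3rd Wednesday is July 19, 1995.
August 1995 — 3rd Wednesday is August 16, 1995.
September 1995 — 3rd Wednesday is September 20, 1995.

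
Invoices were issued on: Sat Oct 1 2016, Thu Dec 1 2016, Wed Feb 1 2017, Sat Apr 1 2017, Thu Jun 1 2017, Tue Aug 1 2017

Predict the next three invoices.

Sun Oct 1 2017, Fri Dec 1 2017, Thu Feb 1 2018

Gaps: 61, 62, 59, 61, 61 days — not constant. Every event is on the 1st of the month.
Pattern: the 1st of every 2 months.
October 2017: Sun Oct 1 2017.
December 2017: Fri Dec 1 2017.
Next: February 2018 → Thu Feb 1 2018.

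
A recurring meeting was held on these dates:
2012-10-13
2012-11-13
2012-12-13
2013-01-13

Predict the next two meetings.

2013-02-13, 2013-03-13

Each date is the 13th; the gaps (31, 30, 31) track the month lengths.
The rule is the 13th of each month.
February 2013: 2013-02-13.
March 2013: 2013-03-13.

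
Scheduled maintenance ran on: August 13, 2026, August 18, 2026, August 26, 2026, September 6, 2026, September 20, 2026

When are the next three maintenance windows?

Intervals are 5, 8, 11, 14 days — an arithmetic progression with common difference 3.
Next gap: 17 days. September 20, 2026 + 17 days = October 7, 2026.
Next gap: 20 days. October 7, 2026 + 20 days = October 27, 2026.
Next gap: 23 days. October 27, 2026 + 23 days = November 19, 2026.

October 7, 2026; October 27, 2026; November 19, 2026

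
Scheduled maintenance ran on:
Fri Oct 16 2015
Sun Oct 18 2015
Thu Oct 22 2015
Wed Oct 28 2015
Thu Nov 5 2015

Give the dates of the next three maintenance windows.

The spacing grows by 2 each time: 2, 4, 6, 8 days.
Next gap: 10 days. Thu Nov 5 2015 + 10 days = Sun Nov 15 2015.
Next gap: 12 days. Sun Nov 15 2015 + 12 days = Fri Nov 27 2015.
Next gap: 14 days. Fri Nov 27 2015 + 14 days = Fri Dec 11 2015.

Sun Nov 15 2015, Fri Nov 27 2015, Fri Dec 11 2015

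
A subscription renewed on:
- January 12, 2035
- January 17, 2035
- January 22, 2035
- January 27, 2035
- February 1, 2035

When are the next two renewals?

February 6, 2035; February 11, 2035

The spacing is 5, 5, 5, 5 days — always 5 days.
February 1, 2035 + 5 days = February 6, 2035.
February 6, 2035 + 5 days = February 11, 2035.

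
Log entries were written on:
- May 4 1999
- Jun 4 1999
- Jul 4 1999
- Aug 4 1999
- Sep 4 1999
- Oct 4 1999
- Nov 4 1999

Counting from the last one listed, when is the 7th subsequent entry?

The day-of-month is always 4 (31, 30, 31, 31, 30, 31 days between events).
So this recurs on the 4th of each month.
Next: December 1999 → Dec 4 1999.
January 2000: Jan 4 2000.
Next: February 2000 → Feb 4 2000.
Next: March 2000 → Mar 4 2000.
April 2000: Apr 4 2000.
May 2000: May 4 2000.
June 2000: Jun 4 2000.

Jun 4 2000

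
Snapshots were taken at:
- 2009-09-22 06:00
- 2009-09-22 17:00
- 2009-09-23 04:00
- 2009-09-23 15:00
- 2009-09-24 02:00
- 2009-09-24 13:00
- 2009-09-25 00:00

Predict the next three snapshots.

Spacing: 11, 11, 11, 11, 11, 11 h — constant 11 h.
2009-09-25 00:00 + 11 h = 2009-09-25 11:00.
2009-09-25 11:00 + 11 h = 2009-09-25 22:00.
2009-09-25 22:00 + 11 h = 2009-09-26 09:00.

2009-09-25 11:00, 2009-09-25 22:00, 2009-09-26 09:00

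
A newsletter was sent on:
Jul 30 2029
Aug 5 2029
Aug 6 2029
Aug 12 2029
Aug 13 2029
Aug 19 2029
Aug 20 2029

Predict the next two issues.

Every event lands on a Monday or Sunday (gaps cycle 6, 1, 6, 1, 6, 1).
So the schedule is: every Monday and Sunday.
The following Sunday is Aug 26 2029.
The following Monday is Aug 27 2029.

Aug 26 2029, Aug 27 2029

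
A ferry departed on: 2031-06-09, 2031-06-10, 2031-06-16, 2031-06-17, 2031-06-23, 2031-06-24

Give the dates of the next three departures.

2031-06-30, 2031-07-01, 2031-07-07

Gaps: 1, 6, 1, 6, 1 days — not constant, but cyclic with period 2.
The events fall on every Monday and Tuesday.
Next Monday: 2031-06-30.
The following Tuesday is 2031-07-01.
The following Monday is 2031-07-07.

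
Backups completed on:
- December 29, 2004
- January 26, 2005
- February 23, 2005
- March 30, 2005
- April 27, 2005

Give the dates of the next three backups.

All Wednesdays; the gaps (28, 28, 35, 28) vary with month length.
This is the last Wednesday of each month.
Last Wednesday of May 2005: May 25, 2005.
Last Wednesday of June 2005: June 29, 2005.
Last Wednesday of July 2005: July 27, 2005.

May 25, 2005; June 29, 2005; July 27, 2005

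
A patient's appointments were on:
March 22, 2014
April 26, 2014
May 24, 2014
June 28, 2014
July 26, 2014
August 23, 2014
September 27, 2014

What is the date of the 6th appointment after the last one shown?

March 28, 2015

All dates are Saturdays, 35, 28, 35, 28, 28, 35 days apart.
Specifically, the 4th Saturday of each month.
October 2014 — 4th Saturday is October 25, 2014.
November 2014 — 4th Saturday is November 22, 2014.
4th Saturday of December 2014: December 27, 2014.
4th Saturday of January 2015: January 24, 2015.
4th Saturday of February 2015: February 28, 2015.
4th Saturday of March 2015: March 28, 2015.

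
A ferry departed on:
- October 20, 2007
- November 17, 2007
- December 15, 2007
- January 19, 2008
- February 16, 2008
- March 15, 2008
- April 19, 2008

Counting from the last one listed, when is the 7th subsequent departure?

These are Saturdays at 28- or 35-day spacing (28, 28, 35, 28, 28, 35).
The pattern: 3rd Saturday of the month.
3rd Saturday of May 2008: May 17, 2008.
June 2008 — 3rd Saturday is June 21, 2008.
July 2008 — 3rd Saturday is July 19, 2008.
3rd Saturday of August 2008: August 16, 2008.
3rd Saturday of September 2008: September 20, 2008.
October 2008 — 3rd Saturday is October 18, 2008.
3rd Saturday of November 2008: November 15, 2008.

November 15, 2008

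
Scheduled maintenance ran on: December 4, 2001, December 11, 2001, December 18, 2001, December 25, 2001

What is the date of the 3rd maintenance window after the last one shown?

The spacing is 7, 7, 7 days — always 7 days.
December 25, 2001 + 7 days = January 1, 2002.
January 1, 2002 + 7 days = January 8, 2002.
January 8, 2002 + 7 days = January 15, 2002.

January 15, 2002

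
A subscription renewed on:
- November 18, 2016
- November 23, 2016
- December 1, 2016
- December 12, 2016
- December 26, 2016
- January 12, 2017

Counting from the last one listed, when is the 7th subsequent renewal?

Gaps: 5, 8, 11, 14, 17 days — each gap is 3 larger than the previous one.
Next gap: 20 days. January 12, 2017 + 20 days = February 1, 2017.
Next gap: 23 days. February 1, 2017 + 23 days = February 24, 2017.
Next gap: 26 days. February 24, 2017 + 26 days = March 22, 2017.
Next gap: 29 days. March 22, 2017 + 29 days = April 20, 2017.
Next gap: 32 days. April 20, 2017 + 32 days = May 22, 2017.
Next gap: 35 days. May 22, 2017 + 35 days = June 26, 2017.
Next gap: 38 days. June 26, 2017 + 38 days = August 3, 2017.

August 3, 2017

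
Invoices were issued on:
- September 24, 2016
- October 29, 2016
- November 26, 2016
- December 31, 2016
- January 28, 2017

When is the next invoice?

February 25, 2017

Every date is a Saturday; gaps 35, 28, 35, 28 days.
Each is the last Saturday of its month (at least one falls on the 29th or later, ruling out '4th Saturday').
Last Saturday of February 2017: February 25, 2017.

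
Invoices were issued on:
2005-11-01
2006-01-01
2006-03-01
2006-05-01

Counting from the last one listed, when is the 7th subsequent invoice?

2007-07-01

Each date is the 1st; the gaps (61, 59, 61) track the month lengths.
The rule is the 1st of every 2 months.
July 2006: 2006-07-01.
September 2006: 2006-09-01.
Next: November 2006 → 2006-11-01.
January 2007: 2007-01-01.
Next: March 2007 → 2007-03-01.
Next: May 2007 → 2007-05-01.
Next: July 2007 → 2007-07-01.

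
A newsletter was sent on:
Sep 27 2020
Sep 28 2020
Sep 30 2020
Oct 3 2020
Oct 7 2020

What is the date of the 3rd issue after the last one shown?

Oct 25 2020

Intervals are 1, 2, 3, 4 days — an arithmetic progression with common difference 1.
Next gap: 5 days. Oct 7 2020 + 5 days = Oct 12 2020.
Next gap: 6 days. Oct 12 2020 + 6 days = Oct 18 2020.
Next gap: 7 days. Oct 18 2020 + 7 days = Oct 25 2020.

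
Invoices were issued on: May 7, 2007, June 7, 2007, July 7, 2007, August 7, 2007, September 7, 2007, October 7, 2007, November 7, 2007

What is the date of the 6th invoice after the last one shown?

May 7, 2008

The day-of-month is always 7 (31, 30, 31, 31, 30, 31 days between events).
So this recurs on the 7th of each month.
Next: December 2007 → December 7, 2007.
Next: January 2008 → January 7, 2008.
February 2008: February 7, 2008.
Next: March 2008 → March 7, 2008.
Next: April 2008 → April 7, 2008.
May 2008: May 7, 2008.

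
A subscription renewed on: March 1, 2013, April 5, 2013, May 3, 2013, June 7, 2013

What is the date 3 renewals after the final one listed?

September 6, 2013

All dates are Fridays, 35, 28, 35 days apart.
Specifically, the 1st Friday of each month.
1st Friday of July 2013: July 5, 2013.
1st Friday of August 2013: August 2, 2013.
September 2013 — 1st Friday is September 6, 2013.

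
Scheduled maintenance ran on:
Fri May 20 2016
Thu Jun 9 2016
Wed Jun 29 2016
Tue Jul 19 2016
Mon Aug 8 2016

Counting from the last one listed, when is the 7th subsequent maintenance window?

Mon Dec 26 2016

The spacing is 20, 20, 20, 20 days — always 20 days.
Mon Aug 8 2016 + 20 days = Sun Aug 28 2016.
Sun Aug 28 2016 + 20 days = Sat Sep 17 2016.
Sat Sep 17 2016 + 20 days = Fri Oct 7 2016.
Fri Oct 7 2016 + 20 days = Thu Oct 27 2016.
Thu Oct 27 2016 + 20 days = Wed Nov 16 2016.
Wed Nov 16 2016 + 20 days = Tue Dec 6 2016.
Tue Dec 6 2016 + 20 days = Mon Dec 26 2016.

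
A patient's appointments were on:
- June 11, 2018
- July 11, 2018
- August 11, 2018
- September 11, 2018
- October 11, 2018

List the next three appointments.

The day-of-month is always 11 (30, 31, 31, 30 days between events).
So this recurs on the 11th of each month.
Next: November 2018 → November 11, 2018.
December 2018: December 11, 2018.
Next: January 2019 → January 11, 2019.

November 11, 2018; December 11, 2018; January 11, 2019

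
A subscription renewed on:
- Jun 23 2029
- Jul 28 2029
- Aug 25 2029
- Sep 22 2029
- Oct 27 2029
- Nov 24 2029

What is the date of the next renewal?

All dates are Saturdays, 35, 28, 28, 35, 28 days apart.
Specifically, the 4th Saturday of each month.
4th Saturday of December 2029: Dec 22 2029.

Dec 22 2029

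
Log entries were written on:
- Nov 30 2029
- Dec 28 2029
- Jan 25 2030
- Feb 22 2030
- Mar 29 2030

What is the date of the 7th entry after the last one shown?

Oct 25 2030

Every date is a Friday; gaps 28, 28, 28, 35 days.
Each is the last Friday of its month (at least one falls on the 29th or later, ruling out '4th Friday').
April 2030 ends with Friday Apr 26 2030.
May 2030 ends with Friday May 31 2030.
June 2030 ends with Friday Jun 28 2030.
Last Friday of July 2030: Jul 26 2030.
August 2030 ends with Friday Aug 30 2030.
Last Friday of September 2030: Sep 27 2030.
October 2030 ends with Friday Oct 25 2030.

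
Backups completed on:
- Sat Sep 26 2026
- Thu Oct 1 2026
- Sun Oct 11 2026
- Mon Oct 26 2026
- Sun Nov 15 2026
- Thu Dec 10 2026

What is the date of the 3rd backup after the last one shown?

Thu Mar 25 2027

Gaps: 5, 10, 15, 20, 25 days — each gap is 5 larger than the previous one.
Next gap: 30 days. Thu Dec 10 2026 + 30 days = Sat Jan 9 2027.
Next gap: 35 days. Sat Jan 9 2027 + 35 days = Sat Feb 13 2027.
Next gap: 40 days. Sat Feb 13 2027 + 40 days = Thu Mar 25 2027.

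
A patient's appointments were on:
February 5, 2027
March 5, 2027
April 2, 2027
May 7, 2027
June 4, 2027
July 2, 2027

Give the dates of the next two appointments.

All dates are Fridays, 28, 28, 35, 28, 28 days apart.
Specifically, the 1st Friday of each month.
1st Friday of August 2027: August 6, 2027.
1st Friday of September 2027: September 3, 2027.

August 6, 2027; September 3, 2027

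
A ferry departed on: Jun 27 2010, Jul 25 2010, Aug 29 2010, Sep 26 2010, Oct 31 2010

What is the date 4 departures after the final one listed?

All Sundays; the gaps (28, 35, 28, 35) vary with month length.
This is the last Sunday of each month.
November 2010 ends with Sunday Nov 28 2010.
December 2010 ends with Sunday Dec 26 2010.
January 2011 ends with Sunday Jan 30 2011.
Last Sunday of February 2011: Feb 27 2011.

Feb 27 2011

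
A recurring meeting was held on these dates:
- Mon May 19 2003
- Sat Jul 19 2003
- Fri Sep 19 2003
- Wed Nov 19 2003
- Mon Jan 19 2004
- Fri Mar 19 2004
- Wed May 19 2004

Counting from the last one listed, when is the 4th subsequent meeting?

Gaps: 61, 62, 61, 61, 60, 61 days — not constant. Every event is on the 19th of the month.
Pattern: the 19th of every 2 months.
July 2004: Mon Jul 19 2004.
September 2004: Sun Sep 19 2004.
Next: November 2004 → Fri Nov 19 2004.
January 2005: Wed Jan 19 2005.

Wed Jan 19 2005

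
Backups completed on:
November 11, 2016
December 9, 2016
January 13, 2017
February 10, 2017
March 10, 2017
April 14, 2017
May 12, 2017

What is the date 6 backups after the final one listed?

All dates are Fridays, 28, 35, 28, 28, 35, 28 days apart.
Specifically, the 2nd Friday of each month.
2nd Friday of June 2017: June 9, 2017.
July 2017 — 2nd Friday is July 14, 2017.
August 2017 — 2nd Friday is August 11, 2017.
2nd Friday of September 2017: September 8, 2017.
2nd Friday of October 2017: October 13, 2017.
2nd Friday of November 2017: November 10, 2017.

November 10, 2017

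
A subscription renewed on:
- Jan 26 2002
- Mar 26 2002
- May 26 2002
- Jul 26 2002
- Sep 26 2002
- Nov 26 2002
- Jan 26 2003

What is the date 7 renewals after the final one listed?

Each date is the 26th; the gaps (59, 61, 61, 62, 61, 61) track the month lengths.
The rule is the 26th of every 2 months.
Next: March 2003 → Mar 26 2003.
May 2003: May 26 2003.
July 2003: Jul 26 2003.
September 2003: Sep 26 2003.
November 2003: Nov 26 2003.
Next: January 2004 → Jan 26 2004.
Next: March 2004 → Mar 26 2004.

Mar 26 2004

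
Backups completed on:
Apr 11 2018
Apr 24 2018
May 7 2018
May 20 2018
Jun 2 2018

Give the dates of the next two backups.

The spacing is 13, 13, 13, 13 days — always 13 days.
Jun 2 2018 + 13 days = Jun 15 2018.
Jun 15 2018 + 13 days = Jun 28 2018.

Jun 15 2018, Jun 28 2018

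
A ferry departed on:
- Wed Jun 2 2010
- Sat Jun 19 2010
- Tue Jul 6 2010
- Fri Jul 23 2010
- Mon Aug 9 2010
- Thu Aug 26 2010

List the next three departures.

Every event comes 17 days after the last (17, 17, 17, 17, 17).
Thu Aug 26 2010 + 17 days = Sun Sep 12 2010.
Sun Sep 12 2010 + 17 days = Wed Sep 29 2010.
Wed Sep 29 2010 + 17 days = Sat Oct 16 2010.

Sun Sep 12 2010, Wed Sep 29 2010, Sat Oct 16 2010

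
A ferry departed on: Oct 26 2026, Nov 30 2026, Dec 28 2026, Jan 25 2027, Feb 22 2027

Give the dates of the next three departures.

Every date is a Monday; gaps 35, 28, 28, 28 days.
Each is the last Monday of its month (at least one falls on the 29th or later, ruling out '4th Monday').
March 2027 ends with Monday Mar 29 2027.
Last Monday of April 2027: Apr 26 2027.
May 2027 ends with Monday May 31 2027.

Mar 29 2027, Apr 26 2027, May 31 2027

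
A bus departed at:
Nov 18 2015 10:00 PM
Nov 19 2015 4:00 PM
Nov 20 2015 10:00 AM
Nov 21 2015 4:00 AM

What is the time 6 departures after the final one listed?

The interval is a steady 18 hours (18, 18, 18).
Nov 21 2015 4:00 AM + 18 h = Nov 21 2015 10:00 PM.
Nov 21 2015 10:00 PM + 18 h = Nov 22 2015 4:00 PM.
Nov 22 2015 4:00 PM + 18 h = Nov 23 2015 10:00 AM.
Nov 23 2015 10:00 AM + 18 h = Nov 24 2015 4:00 AM.
Nov 24 2015 4:00 AM + 18 h = Nov 24 2015 10:00 PM.
Nov 24 2015 10:00 PM + 18 h = Nov 25 2015 4:00 PM.

Nov 25 2015 4:00 PM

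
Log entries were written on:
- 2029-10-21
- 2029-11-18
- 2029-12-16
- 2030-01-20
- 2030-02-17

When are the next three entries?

All dates are Sundays, 28, 28, 35, 28 days apart.
Specifically, the 3rd Sunday of each month.
3rd Sunday of March 2030: 2030-03-17.
3rd Sunday of April 2030: 2030-04-21.
3rd Sunday of May 2030: 2030-05-19.

2030-03-17, 2030-04-21, 2030-05-19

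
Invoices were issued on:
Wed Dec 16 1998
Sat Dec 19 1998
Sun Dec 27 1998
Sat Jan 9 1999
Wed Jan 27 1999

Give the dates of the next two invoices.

Fri Feb 19 1999, Fri Mar 19 1999

The spacing grows by 5 each time: 3, 8, 13, 18 days.
Next gap: 23 days. Wed Jan 27 1999 + 23 days = Fri Feb 19 1999.
Next gap: 28 days. Fri Feb 19 1999 + 28 days = Fri Mar 19 1999.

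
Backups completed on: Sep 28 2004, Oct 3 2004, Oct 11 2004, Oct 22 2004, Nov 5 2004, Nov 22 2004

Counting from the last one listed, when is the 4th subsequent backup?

Feb 28 2005

Gaps: 5, 8, 11, 14, 17 days — each gap is 3 larger than the previous one.
Next gap: 20 days. Nov 22 2004 + 20 days = Dec 12 2004.
Next gap: 23 days. Dec 12 2004 + 23 days = Jan 4 2005.
Next gap: 26 days. Jan 4 2005 + 26 days = Jan 30 2005.
Next gap: 29 days. Jan 30 2005 + 29 days = Feb 28 2005.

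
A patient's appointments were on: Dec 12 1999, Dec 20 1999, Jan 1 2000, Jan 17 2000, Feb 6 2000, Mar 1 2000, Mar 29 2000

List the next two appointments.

The spacing grows by 4 each time: 8, 12, 16, 20, 24, 28 days.
Next gap: 32 days. Mar 29 2000 + 32 days = Apr 30 2000.
Next gap: 36 days. Apr 30 2000 + 36 days = Jun 5 2000.

Apr 30 2000, Jun 5 2000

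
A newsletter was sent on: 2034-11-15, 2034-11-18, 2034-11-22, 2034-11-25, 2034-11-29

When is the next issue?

2034-12-02

Gaps: 3, 4, 3, 4 days — not constant, but cyclic with period 2.
The events fall on every Wednesday and Saturday.
The following Saturday is 2034-12-02.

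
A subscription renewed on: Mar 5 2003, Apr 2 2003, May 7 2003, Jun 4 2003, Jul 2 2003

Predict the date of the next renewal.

Aug 6 2003

Gaps: 28, 35, 28, 28 days — a mix of 28 and 35. Every date is a Wednesday.
Each is the 1st Wednesday of its month.
August 2003 — 1st Wednesday is Aug 6 2003.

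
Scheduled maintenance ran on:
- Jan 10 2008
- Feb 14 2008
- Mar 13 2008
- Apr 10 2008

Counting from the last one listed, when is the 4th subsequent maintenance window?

Aug 14 2008

All dates are Thursdays, 35, 28, 28 days apart.
Specifically, the 2nd Thursday of each month.
2nd Thursday of May 2008: May 8 2008.
2nd Thursday of June 2008: Jun 12 2008.
July 2008 — 2nd Thursday is Jul 10 2008.
August 2008 — 2nd Thursday is Aug 14 2008.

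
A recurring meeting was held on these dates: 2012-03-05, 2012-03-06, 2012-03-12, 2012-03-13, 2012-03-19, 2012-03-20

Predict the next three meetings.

Gaps: 1, 6, 1, 6, 1 days — not constant, but cyclic with period 2.
The events fall on every Monday and Tuesday.
The following Monday is 2012-03-26.
Next Tuesday: 2012-03-27.
Next Monday: 2012-04-02.

2012-03-26, 2012-03-27, 2012-04-02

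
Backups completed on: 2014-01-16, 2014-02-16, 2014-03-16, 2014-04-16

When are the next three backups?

Each date is the 16th; the gaps (31, 28, 31) track the month lengths.
The rule is the 16th of each month.
May 2014: 2014-05-16.
June 2014: 2014-06-16.
July 2014: 2014-07-16.

2014-05-16, 2014-06-16, 2014-07-16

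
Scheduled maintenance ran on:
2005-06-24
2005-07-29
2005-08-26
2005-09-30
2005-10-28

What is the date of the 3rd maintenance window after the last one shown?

Every date is a Friday; gaps 35, 28, 35, 28 days.
Each is the last Friday of its month (at least one falls on the 29th or later, ruling out '4th Friday').
Last Friday of November 2005: 2005-11-25.
December 2005 ends with Friday 2005-12-30.
January 2006 ends with Friday 2006-01-27.

2006-01-27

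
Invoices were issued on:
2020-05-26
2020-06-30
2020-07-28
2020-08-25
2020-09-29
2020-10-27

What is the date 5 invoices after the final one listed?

2021-03-30

These are Tuesdays with 35, 28, 28, 35, 28-day gaps.
Each is the final Tuesday of its month — 2020-06-30 is past the 28th, so '4th Tuesday' doesn't fit.
November 2020 ends with Tuesday 2020-11-24.
Last Tuesday of December 2020: 2020-12-29.
January 2021 ends with Tuesday 2021-01-26.
February 2021 ends with Tuesday 2021-02-23.
Last Tuesday of March 2021: 2021-03-30.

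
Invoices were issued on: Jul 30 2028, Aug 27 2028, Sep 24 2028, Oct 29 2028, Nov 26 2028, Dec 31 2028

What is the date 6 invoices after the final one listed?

All Sundays; the gaps (28, 28, 35, 28, 35) vary with month length.
This is the last Sunday of each month.
Last Sunday of January 2029: Jan 28 2029.
February 2029 ends with Sunday Feb 25 2029.
Last Sunday of March 2029: Mar 25 2029.
April 2029 ends with Sunday Apr 29 2029.
May 2029 ends with Sunday May 27 2029.
Last Sunday of June 2029: Jun 24 2029.

Jun 24 2029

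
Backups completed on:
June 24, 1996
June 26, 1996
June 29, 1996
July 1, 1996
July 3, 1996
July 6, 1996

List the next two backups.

Every event lands on a Monday or Wednesday or Saturday (gaps cycle 2, 3, 2, 2, 3).
So the schedule is: every Monday, Wednesday and Saturday.
Next Monday: July 8, 1996.
The following Wednesday is July 10, 1996.

July 8, 1996; July 10, 1996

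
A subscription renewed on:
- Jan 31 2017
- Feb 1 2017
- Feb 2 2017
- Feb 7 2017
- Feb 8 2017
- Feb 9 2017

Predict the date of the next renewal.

The gap pattern 1, 1, 5, 1, 1 repeats every 3 events.
These are the Tuesdays, Wednesdays and Thursdays of each week.
The following Tuesday is Feb 14 2017.

Feb 14 2017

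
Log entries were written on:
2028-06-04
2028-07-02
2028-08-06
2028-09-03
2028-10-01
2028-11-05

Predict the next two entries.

These are Sundays at 28- or 35-day spacing (28, 35, 28, 28, 35).
The pattern: 1st Sunday of the month.
December 2028 — 1st Sunday is 2028-12-03.
1st Sunday of January 2029: 2029-01-07.

2028-12-03, 2029-01-07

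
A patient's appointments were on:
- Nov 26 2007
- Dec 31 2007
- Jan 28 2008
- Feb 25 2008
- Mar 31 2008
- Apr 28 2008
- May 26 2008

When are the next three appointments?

Jun 30 2008, Jul 28 2008, Aug 25 2008

Every date is a Monday; gaps 35, 28, 28, 35, 28, 28 days.
Each is the last Monday of its month (at least one falls on the 29th or later, ruling out '4th Monday').
June 2008 ends with Monday Jun 30 2008.
Last Monday of July 2008: Jul 28 2008.
Last Monday of August 2008: Aug 25 2008.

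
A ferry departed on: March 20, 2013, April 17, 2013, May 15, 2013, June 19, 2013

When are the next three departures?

All dates are Wednesdays, 28, 28, 35 days apart.
Specifically, the 3rd Wednesday of each month.
3rd Wednesday of July 2013: July 17, 2013.
3rd Wednesday of August 2013: August 21, 2013.
September 2013 — 3rd Wednesday is September 18, 2013.

July 17, 2013; August 21, 2013; September 18, 2013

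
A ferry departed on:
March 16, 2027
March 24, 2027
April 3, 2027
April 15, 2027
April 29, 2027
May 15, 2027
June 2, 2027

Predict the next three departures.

Intervals are 8, 10, 12, 14, 16, 18 days — an arithmetic progression with common difference 2.
Next gap: 20 days. June 2, 2027 + 20 days = June 22, 2027.
Next gap: 22 days. June 22, 2027 + 22 days = July 14, 2027.
Next gap: 24 days. July 14, 2027 + 24 days = August 7, 2027.

June 22, 2027; July 14, 2027; August 7, 2027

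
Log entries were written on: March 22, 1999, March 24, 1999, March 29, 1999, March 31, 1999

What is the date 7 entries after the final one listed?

The gap pattern 2, 5, 2 repeats every 2 events.
These are the Mondays and Wednesdays of each week.
Next Monday: April 5, 1999.
Next Wednesday: April 7, 1999.
The following Monday is April 12, 1999.
Next Wednesday: April 14, 1999.
The following Monday is April 19, 1999.
The following Wednesday is April 21, 1999.
The following Monday is April 26, 1999.

April 26, 1999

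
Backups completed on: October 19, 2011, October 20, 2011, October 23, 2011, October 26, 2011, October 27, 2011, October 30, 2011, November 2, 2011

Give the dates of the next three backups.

November 3, 2011; November 6, 2011; November 9, 2011

Every event lands on a Wednesday or Thursday or Sunday (gaps cycle 1, 3, 3, 1, 3, 3).
So the schedule is: every Wednesday, Thursday and Sunday.
The following Thursday is November 3, 2011.
Next Sunday: November 6, 2011.
The following Wednesday is November 9, 2011.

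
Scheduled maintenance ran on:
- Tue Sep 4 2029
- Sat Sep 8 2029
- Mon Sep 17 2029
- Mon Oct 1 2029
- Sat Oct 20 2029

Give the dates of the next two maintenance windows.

Intervals are 4, 9, 14, 19 days — an arithmetic progression with common difference 5.
Next gap: 24 days. Sat Oct 20 2029 + 24 days = Tue Nov 13 2029.
Next gap: 29 days. Tue Nov 13 2029 + 29 days = Wed Dec 12 2029.

Tue Nov 13 2029, Wed Dec 12 2029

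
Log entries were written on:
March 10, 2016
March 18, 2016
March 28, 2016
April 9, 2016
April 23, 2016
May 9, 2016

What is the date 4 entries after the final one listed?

August 1, 2016

Gaps: 8, 10, 12, 14, 16 days — each gap is 2 larger than the previous one.
Next gap: 18 days. May 9, 2016 + 18 days = May 27, 2016.
Next gap: 20 days. May 27, 2016 + 20 days = June 16, 2016.
Next gap: 22 days. June 16, 2016 + 22 days = July 8, 2016.
Next gap: 24 days. July 8, 2016 + 24 days = August 1, 2016.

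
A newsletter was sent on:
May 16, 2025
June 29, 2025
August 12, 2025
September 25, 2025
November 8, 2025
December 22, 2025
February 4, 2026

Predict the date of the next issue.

Every event comes 44 days after the last (44, 44, 44, 44, 44, 44).
February 4, 2026 + 44 days = March 20, 2026.

March 20, 2026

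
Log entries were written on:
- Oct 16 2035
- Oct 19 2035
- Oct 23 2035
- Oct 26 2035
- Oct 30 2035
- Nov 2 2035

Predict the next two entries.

Nov 6 2035, Nov 9 2035

Every event lands on a Tuesday or Friday (gaps cycle 3, 4, 3, 4, 3).
So the schedule is: every Tuesday and Friday.
The following Tuesday is Nov 6 2035.
Next Friday: Nov 9 2035.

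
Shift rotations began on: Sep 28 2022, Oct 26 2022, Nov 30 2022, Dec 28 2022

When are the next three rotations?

Jan 25 2023, Feb 22 2023, Mar 29 2023

Every date is a Wednesday; gaps 28, 35, 28 days.
Each is the last Wednesday of its month (at least one falls on the 29th or later, ruling out '4th Wednesday').
Last Wednesday of January 2023: Jan 25 2023.
February 2023 ends with Wednesday Feb 22 2023.
Last Wednesday of March 2023: Mar 29 2023.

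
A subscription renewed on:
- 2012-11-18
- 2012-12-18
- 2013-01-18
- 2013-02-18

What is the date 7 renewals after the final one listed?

2013-09-18

The day-of-month is always 18 (30, 31, 31 days between events).
So this recurs on the 18th of each month.
Next: March 2013 → 2013-03-18.
April 2013: 2013-04-18.
Next: May 2013 → 2013-05-18.
June 2013: 2013-06-18.
July 2013: 2013-07-18.
August 2013: 2013-08-18.
September 2013: 2013-09-18.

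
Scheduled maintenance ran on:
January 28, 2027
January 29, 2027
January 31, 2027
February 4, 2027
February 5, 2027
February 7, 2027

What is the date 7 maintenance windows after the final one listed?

February 25, 2027

Gaps: 1, 2, 4, 1, 2 days — not constant, but cyclic with period 3.
The events fall on every Thursday, Friday and Sunday.
Next Thursday: February 11, 2027.
The following Friday is February 12, 2027.
Next Sunday: February 14, 2027.
Next Thursday: February 18, 2027.
Next Friday: February 19, 2027.
Next Sunday: February 21, 2027.
The following Thursday is February 25, 2027.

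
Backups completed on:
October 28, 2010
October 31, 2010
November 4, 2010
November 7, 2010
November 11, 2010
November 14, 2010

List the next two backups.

November 18, 2010; November 21, 2010

Every event lands on a Thursday or Sunday (gaps cycle 3, 4, 3, 4, 3).
So the schedule is: every Thursday and Sunday.
The following Thursday is November 18, 2010.
Next Sunday: November 21, 2010.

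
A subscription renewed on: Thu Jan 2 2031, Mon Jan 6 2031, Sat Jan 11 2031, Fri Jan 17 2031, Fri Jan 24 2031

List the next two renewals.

Sat Feb 1 2031, Mon Feb 10 2031

The spacing grows by 1 each time: 4, 5, 6, 7 days.
Next gap: 8 days. Fri Jan 24 2031 + 8 days = Sat Feb 1 2031.
Next gap: 9 days. Sat Feb 1 2031 + 9 days = Mon Feb 10 2031.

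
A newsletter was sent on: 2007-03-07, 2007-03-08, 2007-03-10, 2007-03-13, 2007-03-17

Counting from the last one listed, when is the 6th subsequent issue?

2007-05-01

The spacing grows by 1 each time: 1, 2, 3, 4 days.
Next gap: 5 days. 2007-03-17 + 5 days = 2007-03-22.
Next gap: 6 days. 2007-03-22 + 6 days = 2007-03-28.
Next gap: 7 days. 2007-03-28 + 7 days = 2007-04-04.
Next gap: 8 days. 2007-04-04 + 8 days = 2007-04-12.
Next gap: 9 days. 2007-04-12 + 9 days = 2007-04-21.
Next gap: 10 days. 2007-04-21 + 10 days = 2007-05-01.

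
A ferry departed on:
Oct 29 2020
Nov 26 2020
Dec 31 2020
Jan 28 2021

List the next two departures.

Feb 25 2021, Mar 25 2021

These are Thursdays with 28, 35, 28-day gaps.
Each is the final Thursday of its month — Oct 29 2020 is past the 28th, so '4th Thursday' doesn't fit.
February 2021 ends with Thursday Feb 25 2021.
Last Thursday of March 2021: Mar 25 2021.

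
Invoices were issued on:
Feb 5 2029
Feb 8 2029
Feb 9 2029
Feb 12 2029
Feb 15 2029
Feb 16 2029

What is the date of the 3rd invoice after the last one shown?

Feb 23 2029

The gap pattern 3, 1, 3, 3, 1 repeats every 3 events.
These are the Mondays, Thursdays and Fridays of each week.
Next Monday: Feb 19 2029.
The following Thursday is Feb 22 2029.
Next Friday: Feb 23 2029.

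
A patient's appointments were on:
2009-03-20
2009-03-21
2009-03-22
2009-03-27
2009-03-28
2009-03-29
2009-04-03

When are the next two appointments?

Gaps: 1, 1, 5, 1, 1, 5 days — not constant, but cyclic with period 3.
The events fall on every Friday, Saturday and Sunday.
The following Saturday is 2009-04-04.
Next Sunday: 2009-04-05.

2009-04-04, 2009-04-05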